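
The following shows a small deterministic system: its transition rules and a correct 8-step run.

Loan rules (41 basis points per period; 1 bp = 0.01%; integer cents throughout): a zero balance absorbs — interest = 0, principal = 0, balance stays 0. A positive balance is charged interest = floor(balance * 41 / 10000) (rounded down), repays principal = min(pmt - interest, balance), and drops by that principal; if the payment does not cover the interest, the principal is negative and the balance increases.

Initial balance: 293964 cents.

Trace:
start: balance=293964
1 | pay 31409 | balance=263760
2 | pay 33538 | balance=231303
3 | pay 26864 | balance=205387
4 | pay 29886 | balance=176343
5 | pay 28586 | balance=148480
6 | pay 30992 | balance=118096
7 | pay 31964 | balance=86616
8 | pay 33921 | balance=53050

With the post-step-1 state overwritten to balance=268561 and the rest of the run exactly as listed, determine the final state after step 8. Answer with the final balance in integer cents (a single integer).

state after step 1 := balance=268561
2 | pay 33538 | balance=236124
3 | pay 26864 | balance=210228
4 | pay 29886 | balance=181203
5 | pay 28586 | balance=153359
6 | pay 30992 | balance=122995
7 | pay 31964 | balance=91535
8 | pay 33921 | balance=57989

57989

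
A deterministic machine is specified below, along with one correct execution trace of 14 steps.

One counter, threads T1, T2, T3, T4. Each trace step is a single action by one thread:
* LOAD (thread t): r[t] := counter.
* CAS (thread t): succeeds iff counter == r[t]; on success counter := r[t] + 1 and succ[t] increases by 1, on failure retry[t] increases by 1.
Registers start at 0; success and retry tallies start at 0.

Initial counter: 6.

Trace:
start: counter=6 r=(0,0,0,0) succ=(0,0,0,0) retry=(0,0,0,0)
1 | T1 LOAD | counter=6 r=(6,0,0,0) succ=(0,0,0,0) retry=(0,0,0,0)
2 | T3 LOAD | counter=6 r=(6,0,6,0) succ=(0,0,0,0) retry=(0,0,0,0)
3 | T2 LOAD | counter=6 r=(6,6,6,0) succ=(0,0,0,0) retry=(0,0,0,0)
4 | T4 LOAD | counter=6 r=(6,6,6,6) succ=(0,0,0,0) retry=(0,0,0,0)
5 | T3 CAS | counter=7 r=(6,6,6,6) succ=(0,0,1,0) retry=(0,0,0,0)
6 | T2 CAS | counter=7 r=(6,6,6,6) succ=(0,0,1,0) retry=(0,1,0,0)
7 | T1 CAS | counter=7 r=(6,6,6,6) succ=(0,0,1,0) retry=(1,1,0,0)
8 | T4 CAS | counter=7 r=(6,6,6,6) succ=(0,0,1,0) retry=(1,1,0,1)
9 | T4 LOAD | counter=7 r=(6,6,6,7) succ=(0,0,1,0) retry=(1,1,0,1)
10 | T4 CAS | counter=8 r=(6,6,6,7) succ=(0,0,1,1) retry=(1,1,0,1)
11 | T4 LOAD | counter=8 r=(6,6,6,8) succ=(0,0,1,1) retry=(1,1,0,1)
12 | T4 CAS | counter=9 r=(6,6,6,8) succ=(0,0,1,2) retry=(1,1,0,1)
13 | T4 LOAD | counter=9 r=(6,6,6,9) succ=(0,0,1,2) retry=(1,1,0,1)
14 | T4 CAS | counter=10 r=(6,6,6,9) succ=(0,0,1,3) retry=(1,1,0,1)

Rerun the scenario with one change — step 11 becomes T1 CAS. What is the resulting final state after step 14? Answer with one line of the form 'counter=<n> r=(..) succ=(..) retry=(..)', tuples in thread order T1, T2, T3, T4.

counter=9 r=(6,6,6,8) succ=(0,0,1,2) retry=(2,1,0,2)

(re-executing from step 11 with the substitution; state before step 11: counter=8 r=(6,6,6,7) succ=(0,0,1,1) retry=(1,1,0,1))
11 | T1 CAS | counter=8 r=(6,6,6,7) succ=(0,0,1,1) retry=(2,1,0,1)
12 | T4 CAS | counter=8 r=(6,6,6,7) succ=(0,0,1,1) retry=(2,1,0,2)
13 | T4 LOAD | counter=8 r=(6,6,6,8) succ=(0,0,1,1) retry=(2,1,0,2)
14 | T4 CAS | counter=9 r=(6,6,6,8) succ=(0,0,1,2) retry=(2,1,0,2)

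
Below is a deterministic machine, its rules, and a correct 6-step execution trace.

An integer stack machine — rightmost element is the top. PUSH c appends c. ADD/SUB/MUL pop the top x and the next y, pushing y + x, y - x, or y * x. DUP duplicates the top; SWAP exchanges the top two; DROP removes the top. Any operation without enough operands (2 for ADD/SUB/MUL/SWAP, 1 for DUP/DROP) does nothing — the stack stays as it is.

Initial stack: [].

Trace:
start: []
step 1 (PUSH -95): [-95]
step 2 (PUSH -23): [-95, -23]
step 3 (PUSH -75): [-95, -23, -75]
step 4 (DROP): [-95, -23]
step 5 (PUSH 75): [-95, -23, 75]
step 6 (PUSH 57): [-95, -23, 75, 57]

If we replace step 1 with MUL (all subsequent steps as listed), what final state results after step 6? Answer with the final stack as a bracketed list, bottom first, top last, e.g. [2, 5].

[-23, 75, 57]

(re-executing from step 1 with the substitution; state before step 1: [])
step 1 (MUL): []
step 2 (PUSH -23): [-23]
step 3 (PUSH -75): [-23, -75]
step 4 (DROP): [-23]
step 5 (PUSH 75): [-23, 75]
step 6 (PUSH 57): [-23, 75, 57]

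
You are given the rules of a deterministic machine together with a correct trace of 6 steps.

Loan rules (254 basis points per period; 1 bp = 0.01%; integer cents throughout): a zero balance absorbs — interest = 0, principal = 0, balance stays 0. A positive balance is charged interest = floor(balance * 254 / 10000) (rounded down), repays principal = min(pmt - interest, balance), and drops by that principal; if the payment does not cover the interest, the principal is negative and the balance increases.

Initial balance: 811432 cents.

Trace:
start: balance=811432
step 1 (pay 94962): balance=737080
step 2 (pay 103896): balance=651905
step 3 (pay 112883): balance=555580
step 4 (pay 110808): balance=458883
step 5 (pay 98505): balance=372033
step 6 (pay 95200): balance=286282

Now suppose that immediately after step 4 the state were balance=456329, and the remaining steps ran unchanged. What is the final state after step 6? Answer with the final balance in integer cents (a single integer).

283597

state after step 4 := balance=456329
step 5 (pay 98505): balance=369414
step 6 (pay 95200): balance=283597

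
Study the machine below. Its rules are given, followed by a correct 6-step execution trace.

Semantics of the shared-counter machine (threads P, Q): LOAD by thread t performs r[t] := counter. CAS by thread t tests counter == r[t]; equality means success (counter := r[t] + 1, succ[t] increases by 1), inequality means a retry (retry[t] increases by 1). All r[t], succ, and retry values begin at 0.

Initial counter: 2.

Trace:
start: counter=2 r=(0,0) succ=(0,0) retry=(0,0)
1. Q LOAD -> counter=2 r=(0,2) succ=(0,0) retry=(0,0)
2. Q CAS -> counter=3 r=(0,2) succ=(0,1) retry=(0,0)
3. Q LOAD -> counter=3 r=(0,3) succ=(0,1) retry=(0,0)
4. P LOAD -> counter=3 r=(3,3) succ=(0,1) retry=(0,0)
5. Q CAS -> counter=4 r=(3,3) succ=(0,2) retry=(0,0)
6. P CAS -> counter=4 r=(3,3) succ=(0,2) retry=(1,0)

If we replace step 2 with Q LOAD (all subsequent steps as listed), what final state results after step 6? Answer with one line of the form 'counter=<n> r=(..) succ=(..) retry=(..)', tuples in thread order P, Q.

counter=3 r=(2,2) succ=(0,1) retry=(1,0)

(re-executing from step 2 with the substitution; state before step 2: counter=2 r=(0,2) succ=(0,0) retry=(0,0))
2. Q LOAD -> counter=2 r=(0,2) succ=(0,0) retry=(0,0)
3. Q LOAD -> counter=2 r=(0,2) succ=(0,0) retry=(0,0)
4. P LOAD -> counter=2 r=(2,2) succ=(0,0) retry=(0,0)
5. Q CAS -> counter=3 r=(2,2) succ=(0,1) retry=(0,0)
6. P CAS -> counter=3 r=(2,2) succ=(0,1) retry=(1,0)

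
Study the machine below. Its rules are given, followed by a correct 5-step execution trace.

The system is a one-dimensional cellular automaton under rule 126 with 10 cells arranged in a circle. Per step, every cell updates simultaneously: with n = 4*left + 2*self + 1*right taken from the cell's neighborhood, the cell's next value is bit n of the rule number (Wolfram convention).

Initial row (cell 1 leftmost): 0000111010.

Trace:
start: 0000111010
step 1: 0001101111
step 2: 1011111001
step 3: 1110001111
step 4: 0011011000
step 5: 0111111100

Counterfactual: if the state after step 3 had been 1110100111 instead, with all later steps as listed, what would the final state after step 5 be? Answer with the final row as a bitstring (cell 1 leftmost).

0110000110

state after step 3 := 1110100111
step 4: 0011111100
step 5: 0110000110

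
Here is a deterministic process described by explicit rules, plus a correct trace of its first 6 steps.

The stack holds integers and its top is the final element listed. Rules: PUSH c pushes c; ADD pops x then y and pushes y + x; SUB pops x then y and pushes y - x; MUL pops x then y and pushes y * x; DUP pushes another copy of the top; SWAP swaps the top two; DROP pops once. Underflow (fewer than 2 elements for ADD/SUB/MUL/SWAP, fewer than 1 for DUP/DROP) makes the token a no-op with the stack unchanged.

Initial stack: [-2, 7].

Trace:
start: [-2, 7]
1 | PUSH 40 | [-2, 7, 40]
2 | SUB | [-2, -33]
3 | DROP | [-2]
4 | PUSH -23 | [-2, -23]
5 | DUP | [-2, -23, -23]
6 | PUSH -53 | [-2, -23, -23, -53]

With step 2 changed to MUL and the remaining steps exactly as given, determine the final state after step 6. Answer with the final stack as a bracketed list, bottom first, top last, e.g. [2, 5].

(re-executing from step 2 with the substitution; state before step 2: [-2, 7, 40])
2 | MUL | [-2, 280]
3 | DROP | [-2]
4 | PUSH -23 | [-2, -23]
5 | DUP | [-2, -23, -23]
6 | PUSH -53 | [-2, -23, -23, -53]

[-2, -23, -23, -53]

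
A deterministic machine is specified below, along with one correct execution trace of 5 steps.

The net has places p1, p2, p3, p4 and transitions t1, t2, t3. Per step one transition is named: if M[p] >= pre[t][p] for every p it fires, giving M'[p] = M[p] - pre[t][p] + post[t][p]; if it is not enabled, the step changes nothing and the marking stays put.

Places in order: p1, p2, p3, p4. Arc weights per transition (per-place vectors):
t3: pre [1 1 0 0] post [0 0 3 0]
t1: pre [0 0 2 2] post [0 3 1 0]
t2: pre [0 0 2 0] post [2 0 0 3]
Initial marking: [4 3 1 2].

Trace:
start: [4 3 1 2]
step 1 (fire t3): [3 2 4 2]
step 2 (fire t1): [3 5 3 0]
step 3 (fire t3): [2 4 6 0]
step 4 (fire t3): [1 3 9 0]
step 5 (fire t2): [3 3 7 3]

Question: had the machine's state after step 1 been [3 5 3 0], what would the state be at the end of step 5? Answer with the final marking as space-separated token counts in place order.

3 3 7 3

state after step 1 := [3 5 3 0]
step 2 (fire t1): [3 5 3 0]
step 3 (fire t3): [2 4 6 0]
step 4 (fire t3): [1 3 9 0]
step 5 (fire t2): [3 3 7 3]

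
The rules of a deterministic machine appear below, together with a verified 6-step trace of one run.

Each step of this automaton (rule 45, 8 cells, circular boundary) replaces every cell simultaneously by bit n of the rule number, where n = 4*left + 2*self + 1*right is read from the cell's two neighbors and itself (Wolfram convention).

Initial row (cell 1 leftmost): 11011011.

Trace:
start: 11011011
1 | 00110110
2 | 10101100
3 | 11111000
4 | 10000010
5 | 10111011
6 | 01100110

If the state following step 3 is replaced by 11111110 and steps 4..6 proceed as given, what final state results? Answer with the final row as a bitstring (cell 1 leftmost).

state after step 3 := 11111110
4 | 10000001
5 | 00111101
6 | 00100011

00100011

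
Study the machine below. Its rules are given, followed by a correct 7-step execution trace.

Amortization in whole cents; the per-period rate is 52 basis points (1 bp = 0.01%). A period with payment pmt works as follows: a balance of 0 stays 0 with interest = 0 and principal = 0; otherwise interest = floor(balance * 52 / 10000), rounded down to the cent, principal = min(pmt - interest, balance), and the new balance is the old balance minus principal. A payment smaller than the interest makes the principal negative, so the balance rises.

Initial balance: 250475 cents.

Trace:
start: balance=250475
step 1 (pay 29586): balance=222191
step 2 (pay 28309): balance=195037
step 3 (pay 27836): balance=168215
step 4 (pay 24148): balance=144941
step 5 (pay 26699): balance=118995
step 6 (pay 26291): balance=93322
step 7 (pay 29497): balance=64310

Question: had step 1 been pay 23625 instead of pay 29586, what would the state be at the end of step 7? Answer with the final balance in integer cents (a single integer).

70461

(re-executing from step 1 with the substitution; state before step 1: balance=250475)
step 1 (pay 23625): balance=228152
step 2 (pay 28309): balance=201029
step 3 (pay 27836): balance=174238
step 4 (pay 24148): balance=150996
step 5 (pay 26699): balance=125082
step 6 (pay 26291): balance=99441
step 7 (pay 29497): balance=70461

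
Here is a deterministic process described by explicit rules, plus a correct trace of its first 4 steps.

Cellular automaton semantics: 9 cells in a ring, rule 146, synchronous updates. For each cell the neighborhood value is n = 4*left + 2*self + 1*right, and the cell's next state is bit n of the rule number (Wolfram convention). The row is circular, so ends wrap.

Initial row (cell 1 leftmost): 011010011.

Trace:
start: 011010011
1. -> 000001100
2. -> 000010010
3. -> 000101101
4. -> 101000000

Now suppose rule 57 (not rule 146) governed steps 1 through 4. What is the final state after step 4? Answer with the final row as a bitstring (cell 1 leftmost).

101010110

(re-executing steps 1..4 under rule 57; state before step 1: 011010011)
1. -> 110101010
2. -> 101010101
3. -> 010101011
4. -> 101010110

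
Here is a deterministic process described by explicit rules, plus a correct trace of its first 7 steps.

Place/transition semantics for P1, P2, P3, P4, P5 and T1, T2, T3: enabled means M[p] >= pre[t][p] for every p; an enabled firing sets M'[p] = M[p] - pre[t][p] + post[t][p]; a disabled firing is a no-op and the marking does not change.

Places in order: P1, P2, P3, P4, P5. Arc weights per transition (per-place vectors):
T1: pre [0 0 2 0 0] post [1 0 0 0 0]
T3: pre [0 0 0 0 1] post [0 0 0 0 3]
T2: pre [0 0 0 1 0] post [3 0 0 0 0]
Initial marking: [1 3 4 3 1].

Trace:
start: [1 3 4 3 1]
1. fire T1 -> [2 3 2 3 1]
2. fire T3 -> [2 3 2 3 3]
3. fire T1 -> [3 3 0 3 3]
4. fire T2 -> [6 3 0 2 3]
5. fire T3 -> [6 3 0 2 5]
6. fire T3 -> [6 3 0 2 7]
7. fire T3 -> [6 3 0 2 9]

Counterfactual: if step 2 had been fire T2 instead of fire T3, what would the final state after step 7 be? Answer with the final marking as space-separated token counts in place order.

9 3 0 1 7

(re-executing from step 2 with the substitution; state before step 2: [2 3 2 3 1])
2. fire T2 -> [5 3 2 2 1]
3. fire T1 -> [6 3 0 2 1]
4. fire T2 -> [9 3 0 1 1]
5. fire T3 -> [9 3 0 1 3]
6. fire T3 -> [9 3 0 1 5]
7. fire T3 -> [9 3 0 1 7]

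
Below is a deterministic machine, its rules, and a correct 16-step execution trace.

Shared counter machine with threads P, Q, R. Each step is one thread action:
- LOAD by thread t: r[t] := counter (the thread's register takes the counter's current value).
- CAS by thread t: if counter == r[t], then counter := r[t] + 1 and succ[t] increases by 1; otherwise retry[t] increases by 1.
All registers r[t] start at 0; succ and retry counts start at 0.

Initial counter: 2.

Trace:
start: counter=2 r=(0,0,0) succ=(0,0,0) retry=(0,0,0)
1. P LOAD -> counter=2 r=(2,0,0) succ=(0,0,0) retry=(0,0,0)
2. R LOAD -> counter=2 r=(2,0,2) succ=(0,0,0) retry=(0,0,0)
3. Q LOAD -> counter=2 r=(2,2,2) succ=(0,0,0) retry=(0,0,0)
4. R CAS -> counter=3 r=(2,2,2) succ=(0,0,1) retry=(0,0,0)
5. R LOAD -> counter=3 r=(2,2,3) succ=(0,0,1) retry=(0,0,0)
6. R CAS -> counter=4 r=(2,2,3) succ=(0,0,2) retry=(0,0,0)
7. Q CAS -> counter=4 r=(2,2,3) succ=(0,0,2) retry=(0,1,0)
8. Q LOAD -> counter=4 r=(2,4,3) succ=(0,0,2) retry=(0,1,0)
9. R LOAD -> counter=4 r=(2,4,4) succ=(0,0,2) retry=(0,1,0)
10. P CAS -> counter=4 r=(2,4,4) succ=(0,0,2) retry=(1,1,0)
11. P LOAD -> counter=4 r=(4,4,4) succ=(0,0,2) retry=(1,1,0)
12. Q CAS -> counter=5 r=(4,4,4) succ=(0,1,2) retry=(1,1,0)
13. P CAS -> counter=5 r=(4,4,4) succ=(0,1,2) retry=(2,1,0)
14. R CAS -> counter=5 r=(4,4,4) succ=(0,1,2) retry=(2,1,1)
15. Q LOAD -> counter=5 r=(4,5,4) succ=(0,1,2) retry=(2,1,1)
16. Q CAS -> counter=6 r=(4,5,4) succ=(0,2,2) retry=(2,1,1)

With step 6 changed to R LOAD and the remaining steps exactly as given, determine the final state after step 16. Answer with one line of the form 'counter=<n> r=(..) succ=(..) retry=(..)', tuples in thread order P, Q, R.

(re-executing from step 6 with the substitution; state before step 6: counter=3 r=(2,2,3) succ=(0,0,1) retry=(0,0,0))
6. R LOAD -> counter=3 r=(2,2,3) succ=(0,0,1) retry=(0,0,0)
7. Q CAS -> counter=3 r=(2,2,3) succ=(0,0,1) retry=(0,1,0)
8. Q LOAD -> counter=3 r=(2,3,3) succ=(0,0,1) retry=(0,1,0)
9. R LOAD -> counter=3 r=(2,3,3) succ=(0,0,1) retry=(0,1,0)
10. P CAS -> counter=3 r=(2,3,3) succ=(0,0,1) retry=(1,1,0)
11. P LOAD -> counter=3 r=(3,3,3) succ=(0,0,1) retry=(1,1,0)
12. Q CAS -> counter=4 r=(3,3,3) succ=(0,1,1) retry=(1,1,0)
13. P CAS -> counter=4 r=(3,3,3) succ=(0,1,1) retry=(2,1,0)
14. R CAS -> counter=4 r=(3,3,3) succ=(0,1,1) retry=(2,1,1)
15. Q LOAD -> counter=4 r=(3,4,3) succ=(0,1,1) retry=(2,1,1)
16. Q CAS -> counter=5 r=(3,4,3) succ=(0,2,1) retry=(2,1,1)

counter=5 r=(3,4,3) succ=(0,2,1) retry=(2,1,1)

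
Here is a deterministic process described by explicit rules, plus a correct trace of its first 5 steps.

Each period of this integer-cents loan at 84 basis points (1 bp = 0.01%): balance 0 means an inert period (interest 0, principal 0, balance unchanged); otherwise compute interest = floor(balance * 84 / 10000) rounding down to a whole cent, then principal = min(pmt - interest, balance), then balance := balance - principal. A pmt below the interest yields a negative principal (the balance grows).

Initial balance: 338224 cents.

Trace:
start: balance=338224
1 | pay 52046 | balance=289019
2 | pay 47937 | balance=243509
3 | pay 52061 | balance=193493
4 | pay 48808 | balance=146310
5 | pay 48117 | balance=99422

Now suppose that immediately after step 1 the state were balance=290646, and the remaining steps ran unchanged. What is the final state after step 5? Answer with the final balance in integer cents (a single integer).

101105

state after step 1 := balance=290646
2 | pay 47937 | balance=245150
3 | pay 52061 | balance=195148
4 | pay 48808 | balance=147979
5 | pay 48117 | balance=101105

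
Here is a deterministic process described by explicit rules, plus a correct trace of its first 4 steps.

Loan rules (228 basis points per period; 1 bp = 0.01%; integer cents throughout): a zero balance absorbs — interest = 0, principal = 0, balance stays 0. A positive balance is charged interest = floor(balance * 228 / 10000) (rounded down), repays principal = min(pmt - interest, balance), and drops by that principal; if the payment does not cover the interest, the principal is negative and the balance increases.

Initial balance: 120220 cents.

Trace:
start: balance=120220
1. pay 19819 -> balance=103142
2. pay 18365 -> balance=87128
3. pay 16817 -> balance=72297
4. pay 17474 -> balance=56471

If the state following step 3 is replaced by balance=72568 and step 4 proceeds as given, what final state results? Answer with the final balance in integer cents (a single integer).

state after step 3 := balance=72568
4. pay 17474 -> balance=56748

56748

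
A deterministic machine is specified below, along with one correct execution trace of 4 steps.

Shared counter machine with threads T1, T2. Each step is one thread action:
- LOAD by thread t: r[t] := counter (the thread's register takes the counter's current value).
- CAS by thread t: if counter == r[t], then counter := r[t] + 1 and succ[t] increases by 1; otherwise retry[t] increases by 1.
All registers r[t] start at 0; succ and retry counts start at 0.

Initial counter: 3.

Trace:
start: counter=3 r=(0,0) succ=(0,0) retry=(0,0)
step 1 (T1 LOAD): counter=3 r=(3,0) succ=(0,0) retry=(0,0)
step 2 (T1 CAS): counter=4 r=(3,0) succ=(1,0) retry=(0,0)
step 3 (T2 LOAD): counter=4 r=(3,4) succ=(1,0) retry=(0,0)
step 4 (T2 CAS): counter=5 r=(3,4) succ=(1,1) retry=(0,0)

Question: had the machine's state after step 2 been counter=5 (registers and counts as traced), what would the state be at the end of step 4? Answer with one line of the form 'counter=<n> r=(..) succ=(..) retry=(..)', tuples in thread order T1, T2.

counter=6 r=(3,5) succ=(1,1) retry=(0,0)

state after step 2 := counter=5 r=(3,0) succ=(1,0) retry=(0,0)
step 3 (T2 LOAD): counter=5 r=(3,5) succ=(1,0) retry=(0,0)
step 4 (T2 CAS): counter=6 r=(3,5) succ=(1,1) retry=(0,0)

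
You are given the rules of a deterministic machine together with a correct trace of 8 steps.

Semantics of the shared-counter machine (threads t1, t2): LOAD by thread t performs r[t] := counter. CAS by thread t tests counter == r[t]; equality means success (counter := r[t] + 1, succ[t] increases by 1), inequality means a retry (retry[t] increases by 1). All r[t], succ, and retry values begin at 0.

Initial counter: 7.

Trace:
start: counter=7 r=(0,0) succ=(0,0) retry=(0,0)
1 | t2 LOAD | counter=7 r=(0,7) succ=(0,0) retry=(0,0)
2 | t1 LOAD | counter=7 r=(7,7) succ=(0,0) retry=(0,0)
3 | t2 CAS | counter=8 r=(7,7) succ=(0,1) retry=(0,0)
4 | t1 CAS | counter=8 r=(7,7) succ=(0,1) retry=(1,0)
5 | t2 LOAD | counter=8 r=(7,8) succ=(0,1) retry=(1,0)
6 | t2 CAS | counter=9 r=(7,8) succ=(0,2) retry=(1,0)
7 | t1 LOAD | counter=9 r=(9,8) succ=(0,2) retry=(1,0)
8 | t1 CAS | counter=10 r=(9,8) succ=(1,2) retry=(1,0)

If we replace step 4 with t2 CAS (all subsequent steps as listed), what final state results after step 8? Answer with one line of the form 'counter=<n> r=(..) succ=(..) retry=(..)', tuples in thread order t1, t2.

(re-executing from step 4 with the substitution; state before step 4: counter=8 r=(7,7) succ=(0,1) retry=(0,0))
4 | t2 CAS | counter=8 r=(7,7) succ=(0,1) retry=(0,1)
5 | t2 LOAD | counter=8 r=(7,8) succ=(0,1) retry=(0,1)
6 | t2 CAS | counter=9 r=(7,8) succ=(0,2) retry=(0,1)
7 | t1 LOAD | counter=9 r=(9,8) succ=(0,2) retry=(0,1)
8 | t1 CAS | counter=10 r=(9,8) succ=(1,2) retry=(0,1)

counter=10 r=(9,8) succ=(1,2) retry=(0,1)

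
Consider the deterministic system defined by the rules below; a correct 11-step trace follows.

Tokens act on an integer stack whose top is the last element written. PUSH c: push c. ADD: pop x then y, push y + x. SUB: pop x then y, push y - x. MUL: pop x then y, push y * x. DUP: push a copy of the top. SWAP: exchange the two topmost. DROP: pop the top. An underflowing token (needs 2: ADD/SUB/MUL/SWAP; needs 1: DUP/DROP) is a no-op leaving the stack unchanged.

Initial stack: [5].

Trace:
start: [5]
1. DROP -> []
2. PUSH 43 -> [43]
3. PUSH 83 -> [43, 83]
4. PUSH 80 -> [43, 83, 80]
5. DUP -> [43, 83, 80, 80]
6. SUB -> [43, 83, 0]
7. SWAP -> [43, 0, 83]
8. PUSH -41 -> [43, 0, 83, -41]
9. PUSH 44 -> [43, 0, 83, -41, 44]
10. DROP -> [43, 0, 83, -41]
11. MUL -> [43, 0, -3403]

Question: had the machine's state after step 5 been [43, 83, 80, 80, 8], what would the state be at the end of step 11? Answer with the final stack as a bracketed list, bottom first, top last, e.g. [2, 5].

state after step 5 := [43, 83, 80, 80, 8]
6. SUB -> [43, 83, 80, 72]
7. SWAP -> [43, 83, 72, 80]
8. PUSH -41 -> [43, 83, 72, 80, -41]
9. PUSH 44 -> [43, 83, 72, 80, -41, 44]
10. DROP -> [43, 83, 72, 80, -41]
11. MUL -> [43, 83, 72, -3280]

[43, 83, 72, -3280]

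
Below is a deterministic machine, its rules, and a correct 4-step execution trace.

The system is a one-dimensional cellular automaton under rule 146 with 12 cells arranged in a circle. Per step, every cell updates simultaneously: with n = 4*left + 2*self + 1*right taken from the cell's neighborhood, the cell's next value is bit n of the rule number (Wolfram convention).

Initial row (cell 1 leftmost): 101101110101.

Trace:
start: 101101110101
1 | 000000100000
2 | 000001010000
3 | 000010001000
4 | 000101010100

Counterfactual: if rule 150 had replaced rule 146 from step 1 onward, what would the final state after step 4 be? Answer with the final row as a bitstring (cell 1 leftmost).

100110011001

(re-executing steps 1..4 under rule 150; state before step 1: 101101110101)
1 | 000000100100
2 | 000001111110
3 | 000010111101
4 | 100110011001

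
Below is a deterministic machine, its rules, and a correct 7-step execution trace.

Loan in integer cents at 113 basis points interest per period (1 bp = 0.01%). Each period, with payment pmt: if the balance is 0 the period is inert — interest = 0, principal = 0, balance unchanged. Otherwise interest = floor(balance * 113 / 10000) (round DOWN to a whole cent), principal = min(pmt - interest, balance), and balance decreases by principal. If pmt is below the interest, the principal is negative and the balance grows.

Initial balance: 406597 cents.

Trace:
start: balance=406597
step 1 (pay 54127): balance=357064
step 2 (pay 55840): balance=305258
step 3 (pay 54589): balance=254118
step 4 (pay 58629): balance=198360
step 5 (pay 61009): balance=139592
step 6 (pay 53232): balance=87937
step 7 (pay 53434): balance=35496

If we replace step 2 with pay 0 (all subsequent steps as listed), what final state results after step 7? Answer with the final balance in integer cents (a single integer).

94563

(re-executing from step 2 with the substitution; state before step 2: balance=357064)
step 2 (pay 0): balance=361098
step 3 (pay 54589): balance=310589
step 4 (pay 58629): balance=255469
step 5 (pay 61009): balance=197346
step 6 (pay 53232): balance=146344
step 7 (pay 53434): balance=94563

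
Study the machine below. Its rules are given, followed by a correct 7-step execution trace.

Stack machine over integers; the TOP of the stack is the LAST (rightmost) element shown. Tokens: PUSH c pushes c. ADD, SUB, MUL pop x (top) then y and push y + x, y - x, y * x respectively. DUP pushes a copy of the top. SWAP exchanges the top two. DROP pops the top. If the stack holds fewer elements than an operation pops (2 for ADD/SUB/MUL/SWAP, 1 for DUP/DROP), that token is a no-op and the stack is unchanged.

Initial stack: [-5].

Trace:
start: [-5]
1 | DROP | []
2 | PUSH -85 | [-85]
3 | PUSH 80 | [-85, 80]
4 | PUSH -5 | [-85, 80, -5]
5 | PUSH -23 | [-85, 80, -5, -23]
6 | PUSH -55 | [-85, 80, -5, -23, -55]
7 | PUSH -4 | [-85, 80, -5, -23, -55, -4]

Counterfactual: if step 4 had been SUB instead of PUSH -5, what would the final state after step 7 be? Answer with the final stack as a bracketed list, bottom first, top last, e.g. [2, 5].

[-165, -23, -55, -4]

(re-executing from step 4 with the substitution; state before step 4: [-85, 80])
4 | SUB | [-165]
5 | PUSH -23 | [-165, -23]
6 | PUSH -55 | [-165, -23, -55]
7 | PUSH -4 | [-165, -23, -55, -4]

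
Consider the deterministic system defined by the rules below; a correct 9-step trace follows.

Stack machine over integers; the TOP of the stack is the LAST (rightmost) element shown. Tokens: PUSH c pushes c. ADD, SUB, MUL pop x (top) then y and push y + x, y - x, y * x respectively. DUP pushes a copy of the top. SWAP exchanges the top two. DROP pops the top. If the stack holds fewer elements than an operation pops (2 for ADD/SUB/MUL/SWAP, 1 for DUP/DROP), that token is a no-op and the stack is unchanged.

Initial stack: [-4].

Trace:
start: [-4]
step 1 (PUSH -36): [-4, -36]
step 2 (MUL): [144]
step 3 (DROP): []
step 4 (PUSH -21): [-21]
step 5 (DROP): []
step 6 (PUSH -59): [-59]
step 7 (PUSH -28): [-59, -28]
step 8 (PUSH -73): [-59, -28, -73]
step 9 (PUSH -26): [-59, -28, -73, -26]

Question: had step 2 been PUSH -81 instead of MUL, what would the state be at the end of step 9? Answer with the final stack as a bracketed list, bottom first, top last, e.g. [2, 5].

(re-executing from step 2 with the substitution; state before step 2: [-4, -36])
step 2 (PUSH -81): [-4, -36, -81]
step 3 (DROP): [-4, -36]
step 4 (PUSH -21): [-4, -36, -21]
step 5 (DROP): [-4, -36]
step 6 (PUSH -59): [-4, -36, -59]
step 7 (PUSH -28): [-4, -36, -59, -28]
step 8 (PUSH -73): [-4, -36, -59, -28, -73]
step 9 (PUSH -26): [-4, -36, -59, -28, -73, -26]

[-4, -36, -59, -28, -73, -26]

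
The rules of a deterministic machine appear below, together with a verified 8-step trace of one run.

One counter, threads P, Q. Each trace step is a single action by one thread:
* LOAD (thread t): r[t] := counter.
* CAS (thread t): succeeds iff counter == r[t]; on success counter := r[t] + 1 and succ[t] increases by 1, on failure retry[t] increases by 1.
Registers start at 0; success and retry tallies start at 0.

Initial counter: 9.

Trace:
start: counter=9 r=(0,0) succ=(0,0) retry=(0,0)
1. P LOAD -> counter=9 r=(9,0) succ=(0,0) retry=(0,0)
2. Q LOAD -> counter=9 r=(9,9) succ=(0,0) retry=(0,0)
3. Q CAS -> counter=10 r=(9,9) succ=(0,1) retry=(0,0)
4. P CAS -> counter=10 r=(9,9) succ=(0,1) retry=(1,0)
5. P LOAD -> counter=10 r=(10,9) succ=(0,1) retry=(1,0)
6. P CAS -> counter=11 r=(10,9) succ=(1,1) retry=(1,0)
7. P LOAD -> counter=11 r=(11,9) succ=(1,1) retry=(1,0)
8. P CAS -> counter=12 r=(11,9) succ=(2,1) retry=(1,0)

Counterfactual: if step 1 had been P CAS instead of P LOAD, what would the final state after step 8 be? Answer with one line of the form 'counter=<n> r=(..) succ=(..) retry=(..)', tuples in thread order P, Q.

(re-executing from step 1 with the substitution; state before step 1: counter=9 r=(0,0) succ=(0,0) retry=(0,0))
1. P CAS -> counter=9 r=(0,0) succ=(0,0) retry=(1,0)
2. Q LOAD -> counter=9 r=(0,9) succ=(0,0) retry=(1,0)
3. Q CAS -> counter=10 r=(0,9) succ=(0,1) retry=(1,0)
4. P CAS -> counter=10 r=(0,9) succ=(0,1) retry=(2,0)
5. P LOAD -> counter=10 r=(10,9) succ=(0,1) retry=(2,0)
6. P CAS -> counter=11 r=(10,9) succ=(1,1) retry=(2,0)
7. P LOAD -> counter=11 r=(11,9) succ=(1,1) retry=(2,0)
8. P CAS -> counter=12 r=(11,9) succ=(2,1) retry=(2,0)

counter=12 r=(11,9) succ=(2,1) retry=(2,0)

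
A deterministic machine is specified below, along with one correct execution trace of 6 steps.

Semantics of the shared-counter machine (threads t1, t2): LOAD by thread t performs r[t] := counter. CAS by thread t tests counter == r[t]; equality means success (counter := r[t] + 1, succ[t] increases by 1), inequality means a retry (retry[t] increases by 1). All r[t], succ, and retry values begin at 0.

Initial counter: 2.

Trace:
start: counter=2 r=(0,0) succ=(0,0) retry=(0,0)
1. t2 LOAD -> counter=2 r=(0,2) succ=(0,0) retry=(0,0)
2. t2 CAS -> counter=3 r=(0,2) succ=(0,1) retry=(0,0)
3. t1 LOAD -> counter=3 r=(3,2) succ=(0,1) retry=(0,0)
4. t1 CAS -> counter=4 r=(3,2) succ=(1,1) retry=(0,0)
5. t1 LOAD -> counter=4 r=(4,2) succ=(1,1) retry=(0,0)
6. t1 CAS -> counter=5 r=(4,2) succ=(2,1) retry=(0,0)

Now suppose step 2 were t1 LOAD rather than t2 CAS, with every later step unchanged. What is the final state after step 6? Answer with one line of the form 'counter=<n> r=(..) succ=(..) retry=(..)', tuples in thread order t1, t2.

counter=4 r=(3,2) succ=(2,0) retry=(0,0)

(re-executing from step 2 with the substitution; state before step 2: counter=2 r=(0,2) succ=(0,0) retry=(0,0))
2. t1 LOAD -> counter=2 r=(2,2) succ=(0,0) retry=(0,0)
3. t1 LOAD -> counter=2 r=(2,2) succ=(0,0) retry=(0,0)
4. t1 CAS -> counter=3 r=(2,2) succ=(1,0) retry=(0,0)
5. t1 LOAD -> counter=3 r=(3,2) succ=(1,0) retry=(0,0)
6. t1 CAS -> counter=4 r=(3,2) succ=(2,0) retry=(0,0)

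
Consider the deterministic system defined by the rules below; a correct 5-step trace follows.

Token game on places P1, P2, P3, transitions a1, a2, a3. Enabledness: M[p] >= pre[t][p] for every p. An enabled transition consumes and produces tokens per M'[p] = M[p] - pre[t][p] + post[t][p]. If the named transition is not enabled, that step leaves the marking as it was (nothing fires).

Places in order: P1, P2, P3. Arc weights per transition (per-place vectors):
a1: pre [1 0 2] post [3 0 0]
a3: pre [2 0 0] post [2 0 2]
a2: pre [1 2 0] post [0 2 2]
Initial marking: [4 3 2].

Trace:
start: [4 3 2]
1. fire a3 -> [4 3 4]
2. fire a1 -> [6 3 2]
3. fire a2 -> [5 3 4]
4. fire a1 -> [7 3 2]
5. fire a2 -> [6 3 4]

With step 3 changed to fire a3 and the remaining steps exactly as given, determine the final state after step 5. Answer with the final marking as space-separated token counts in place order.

(re-executing from step 3 with the substitution; state before step 3: [6 3 2])
3. fire a3 -> [6 3 4]
4. fire a1 -> [8 3 2]
5. fire a2 -> [7 3 4]

7 3 4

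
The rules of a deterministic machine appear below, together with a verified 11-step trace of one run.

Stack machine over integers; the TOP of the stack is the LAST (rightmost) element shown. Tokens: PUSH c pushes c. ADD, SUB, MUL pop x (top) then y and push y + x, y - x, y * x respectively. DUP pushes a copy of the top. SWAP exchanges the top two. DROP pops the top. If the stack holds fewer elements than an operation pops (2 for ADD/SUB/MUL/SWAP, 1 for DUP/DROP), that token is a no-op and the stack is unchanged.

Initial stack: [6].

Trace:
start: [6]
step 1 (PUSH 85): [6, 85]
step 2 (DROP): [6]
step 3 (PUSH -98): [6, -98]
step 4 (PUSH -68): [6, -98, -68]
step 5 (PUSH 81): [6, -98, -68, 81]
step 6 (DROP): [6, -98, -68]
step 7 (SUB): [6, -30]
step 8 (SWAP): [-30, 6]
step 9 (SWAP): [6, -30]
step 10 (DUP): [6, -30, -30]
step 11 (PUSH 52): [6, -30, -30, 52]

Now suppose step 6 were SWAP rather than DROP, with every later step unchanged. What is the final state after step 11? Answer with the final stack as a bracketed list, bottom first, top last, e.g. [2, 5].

[6, -98, 149, 149, 52]

(re-executing from step 6 with the substitution; state before step 6: [6, -98, -68, 81])
step 6 (SWAP): [6, -98, 81, -68]
step 7 (SUB): [6, -98, 149]
step 8 (SWAP): [6, 149, -98]
step 9 (SWAP): [6, -98, 149]
step 10 (DUP): [6, -98, 149, 149]
step 11 (PUSH 52): [6, -98, 149, 149, 52]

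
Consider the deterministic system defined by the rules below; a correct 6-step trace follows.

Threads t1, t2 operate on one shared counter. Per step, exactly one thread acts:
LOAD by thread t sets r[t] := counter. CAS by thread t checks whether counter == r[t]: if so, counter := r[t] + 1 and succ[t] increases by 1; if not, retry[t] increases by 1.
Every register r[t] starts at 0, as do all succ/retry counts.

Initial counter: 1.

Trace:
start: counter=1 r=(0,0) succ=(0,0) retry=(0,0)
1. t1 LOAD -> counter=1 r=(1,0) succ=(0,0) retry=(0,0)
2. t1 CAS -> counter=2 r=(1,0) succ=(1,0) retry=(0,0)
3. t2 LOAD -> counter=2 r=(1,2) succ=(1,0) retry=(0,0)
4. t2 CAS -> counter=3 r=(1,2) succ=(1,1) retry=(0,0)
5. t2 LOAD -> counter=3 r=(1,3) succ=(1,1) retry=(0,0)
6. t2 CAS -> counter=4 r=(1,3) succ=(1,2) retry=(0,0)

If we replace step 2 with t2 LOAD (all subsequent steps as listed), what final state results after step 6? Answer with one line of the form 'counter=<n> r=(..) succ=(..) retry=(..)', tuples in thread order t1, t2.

(re-executing from step 2 with the substitution; state before step 2: counter=1 r=(1,0) succ=(0,0) retry=(0,0))
2. t2 LOAD -> counter=1 r=(1,1) succ=(0,0) retry=(0,0)
3. t2 LOAD -> counter=1 r=(1,1) succ=(0,0) retry=(0,0)
4. t2 CAS -> counter=2 r=(1,1) succ=(0,1) retry=(0,0)
5. t2 LOAD -> counter=2 r=(1,2) succ=(0,1) retry=(0,0)
6. t2 CAS -> counter=3 r=(1,2) succ=(0,2) retry=(0,0)

counter=3 r=(1,2) succ=(0,2) retry=(0,0)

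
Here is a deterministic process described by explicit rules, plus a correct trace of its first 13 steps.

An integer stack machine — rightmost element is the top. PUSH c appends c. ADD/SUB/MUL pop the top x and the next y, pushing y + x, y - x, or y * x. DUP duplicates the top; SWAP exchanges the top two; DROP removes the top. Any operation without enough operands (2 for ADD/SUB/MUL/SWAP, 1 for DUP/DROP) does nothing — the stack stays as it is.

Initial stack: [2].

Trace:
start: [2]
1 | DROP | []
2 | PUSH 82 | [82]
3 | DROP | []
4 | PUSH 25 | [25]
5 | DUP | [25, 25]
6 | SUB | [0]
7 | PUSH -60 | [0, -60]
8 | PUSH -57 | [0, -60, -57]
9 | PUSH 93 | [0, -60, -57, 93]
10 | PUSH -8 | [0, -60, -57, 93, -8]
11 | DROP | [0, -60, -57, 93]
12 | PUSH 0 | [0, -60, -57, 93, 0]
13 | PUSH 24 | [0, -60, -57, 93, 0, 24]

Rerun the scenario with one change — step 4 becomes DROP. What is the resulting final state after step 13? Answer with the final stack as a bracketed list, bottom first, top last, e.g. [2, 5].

(re-executing from step 4 with the substitution; state before step 4: [])
4 | DROP | []
5 | DUP | []
6 | SUB | []
7 | PUSH -60 | [-60]
8 | PUSH -57 | [-60, -57]
9 | PUSH 93 | [-60, -57, 93]
10 | PUSH -8 | [-60, -57, 93, -8]
11 | DROP | [-60, -57, 93]
12 | PUSH 0 | [-60, -57, 93, 0]
13 | PUSH 24 | [-60, -57, 93, 0, 24]

[-60, -57, 93, 0, 24]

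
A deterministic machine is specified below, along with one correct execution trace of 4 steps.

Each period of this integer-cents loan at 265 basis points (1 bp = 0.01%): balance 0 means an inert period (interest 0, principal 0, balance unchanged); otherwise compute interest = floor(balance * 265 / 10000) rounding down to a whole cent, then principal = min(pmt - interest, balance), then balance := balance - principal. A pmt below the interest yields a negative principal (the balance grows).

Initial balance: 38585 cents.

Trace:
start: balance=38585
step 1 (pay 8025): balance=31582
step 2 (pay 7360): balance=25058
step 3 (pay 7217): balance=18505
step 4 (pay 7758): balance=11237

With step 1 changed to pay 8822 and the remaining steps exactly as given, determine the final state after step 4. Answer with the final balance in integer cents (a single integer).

(re-executing from step 1 with the substitution; state before step 1: balance=38585)
step 1 (pay 8822): balance=30785
step 2 (pay 7360): balance=24240
step 3 (pay 7217): balance=17665
step 4 (pay 7758): balance=10375

10375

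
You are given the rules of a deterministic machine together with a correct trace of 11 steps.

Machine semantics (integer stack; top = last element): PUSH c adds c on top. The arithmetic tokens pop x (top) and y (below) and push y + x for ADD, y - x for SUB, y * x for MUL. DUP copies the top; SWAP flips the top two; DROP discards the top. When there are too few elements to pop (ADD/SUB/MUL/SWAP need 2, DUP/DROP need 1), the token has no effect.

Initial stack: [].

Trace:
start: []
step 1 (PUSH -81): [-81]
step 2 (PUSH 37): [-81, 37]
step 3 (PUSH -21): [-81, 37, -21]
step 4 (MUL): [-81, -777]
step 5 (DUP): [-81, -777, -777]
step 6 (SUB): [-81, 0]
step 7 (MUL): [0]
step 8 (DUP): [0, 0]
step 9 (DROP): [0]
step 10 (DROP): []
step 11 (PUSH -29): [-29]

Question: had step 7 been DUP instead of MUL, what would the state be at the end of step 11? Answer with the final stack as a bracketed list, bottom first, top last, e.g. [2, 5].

(re-executing from step 7 with the substitution; state before step 7: [-81, 0])
step 7 (DUP): [-81, 0, 0]
step 8 (DUP): [-81, 0, 0, 0]
step 9 (DROP): [-81, 0, 0]
step 10 (DROP): [-81, 0]
step 11 (PUSH -29): [-81, 0, -29]

[-81, 0, -29]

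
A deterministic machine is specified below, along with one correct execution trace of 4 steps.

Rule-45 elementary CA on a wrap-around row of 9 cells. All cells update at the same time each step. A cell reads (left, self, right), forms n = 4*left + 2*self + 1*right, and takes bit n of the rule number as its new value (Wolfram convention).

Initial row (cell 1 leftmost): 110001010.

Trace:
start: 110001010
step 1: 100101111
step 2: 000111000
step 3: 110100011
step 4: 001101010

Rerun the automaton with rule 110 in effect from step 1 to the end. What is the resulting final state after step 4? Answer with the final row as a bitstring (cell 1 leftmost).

100010001

(re-executing steps 1..4 under rule 110; state before step 1: 110001010)
step 1: 110011111
step 2: 010110000
step 3: 111110000
step 4: 100010001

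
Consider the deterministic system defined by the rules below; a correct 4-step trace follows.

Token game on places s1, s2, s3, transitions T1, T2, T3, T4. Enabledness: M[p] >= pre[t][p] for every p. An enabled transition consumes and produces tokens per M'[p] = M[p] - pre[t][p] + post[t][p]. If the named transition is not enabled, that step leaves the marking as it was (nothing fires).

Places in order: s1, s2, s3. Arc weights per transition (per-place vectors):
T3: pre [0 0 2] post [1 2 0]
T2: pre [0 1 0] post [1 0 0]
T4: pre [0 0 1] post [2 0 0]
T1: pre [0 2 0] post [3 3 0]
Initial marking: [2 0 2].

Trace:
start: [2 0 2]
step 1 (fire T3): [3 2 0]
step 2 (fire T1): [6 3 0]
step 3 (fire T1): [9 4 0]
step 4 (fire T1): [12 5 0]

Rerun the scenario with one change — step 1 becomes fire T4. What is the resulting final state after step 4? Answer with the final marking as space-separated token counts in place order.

4 0 1

(re-executing from step 1 with the substitution; state before step 1: [2 0 2])
step 1 (fire T4): [4 0 1]
step 2 (fire T1): [4 0 1]
step 3 (fire T1): [4 0 1]
step 4 (fire T1): [4 0 1]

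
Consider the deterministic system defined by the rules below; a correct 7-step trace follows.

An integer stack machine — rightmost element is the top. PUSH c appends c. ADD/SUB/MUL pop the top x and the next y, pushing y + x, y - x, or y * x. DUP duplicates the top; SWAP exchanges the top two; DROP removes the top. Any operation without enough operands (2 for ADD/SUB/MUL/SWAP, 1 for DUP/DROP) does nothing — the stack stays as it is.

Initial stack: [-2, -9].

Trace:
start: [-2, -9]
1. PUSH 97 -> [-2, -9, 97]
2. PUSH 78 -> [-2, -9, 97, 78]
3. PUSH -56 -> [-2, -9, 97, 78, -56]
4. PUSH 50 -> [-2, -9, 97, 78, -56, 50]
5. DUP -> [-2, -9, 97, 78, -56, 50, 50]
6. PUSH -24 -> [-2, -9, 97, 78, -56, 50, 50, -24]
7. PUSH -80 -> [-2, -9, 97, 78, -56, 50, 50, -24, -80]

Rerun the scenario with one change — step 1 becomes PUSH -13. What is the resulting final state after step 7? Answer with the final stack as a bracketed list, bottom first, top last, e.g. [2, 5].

(re-executing from step 1 with the substitution; state before step 1: [-2, -9])
1. PUSH -13 -> [-2, -9, -13]
2. PUSH 78 -> [-2, -9, -13, 78]
3. PUSH -56 -> [-2, -9, -13, 78, -56]
4. PUSH 50 -> [-2, -9, -13, 78, -56, 50]
5. DUP -> [-2, -9, -13, 78, -56, 50, 50]
6. PUSH -24 -> [-2, -9, -13, 78, -56, 50, 50, -24]
7. PUSH -80 -> [-2, -9, -13, 78, -56, 50, 50, -24, -80]

[-2, -9, -13, 78, -56, 50, 50, -24, -80]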